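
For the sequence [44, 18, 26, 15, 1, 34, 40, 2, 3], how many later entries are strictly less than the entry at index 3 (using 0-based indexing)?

The element at index 3 is 15.
Elements after it: 1, 34, 40, 2, 3
Those smaller than 15: 1, 2, 3

3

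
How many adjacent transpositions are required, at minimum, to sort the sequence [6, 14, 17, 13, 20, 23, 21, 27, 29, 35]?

Swaps: 3

Each adjacent swap fixes exactly one inversion, so the minimum swap count equals the number of inversions.
Count inversions — for each element, later elements that are smaller:
6: none → 0
14: 13 → 1
17: 13 → 1
13: none → 0
20: none → 0
23: 21 → 1
21: none → 0
27: none → 0
29: none → 0
35: none → 0
Total inversions: 0 + 1 + 1 + 0 + 0 + 1 + 0 + 0 + 0 + 0 = 3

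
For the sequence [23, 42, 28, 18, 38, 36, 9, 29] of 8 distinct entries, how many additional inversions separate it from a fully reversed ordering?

12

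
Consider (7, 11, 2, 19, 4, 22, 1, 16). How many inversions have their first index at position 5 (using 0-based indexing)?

2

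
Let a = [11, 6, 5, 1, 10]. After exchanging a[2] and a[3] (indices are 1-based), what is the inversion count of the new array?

6

Positions 2 and 3 hold 6 and 5; after swapping, the array is [11, 5, 6, 1, 10].
Count, for each position, how many later elements it exceeds:
11: 4
5: 1
6: 1
1: 0
10: 0
Sum: 4 + 1 + 1 + 0 + 0 = 6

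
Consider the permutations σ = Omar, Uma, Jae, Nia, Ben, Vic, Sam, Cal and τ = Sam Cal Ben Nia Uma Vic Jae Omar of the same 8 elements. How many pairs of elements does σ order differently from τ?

Assign each item its position (1..8) in the first ordering, then rewrite the second ordering as that position sequence:
positions: Omar→1, Uma→2, Jae→3, Nia→4, Ben→5, Vic→6, Sam→7, Cal→8
second ordering as positions: [7, 8, 5, 4, 2, 6, 3, 1]
Discordant pairs = inversions in this position sequence.
7: 5, 4, 2, 6, 3, 1 → 6
8: 5, 4, 2, 6, 3, 1 → 6
5: 4, 2, 3, 1 → 4
4: 2, 3, 1 → 3
2: 1 → 1
6: 3, 1 → 2
3: 1 → 1
1: 0
Total: 6 + 6 + 4 + 3 + 1 + 2 + 1 + 0 = 23

23 discordant pairs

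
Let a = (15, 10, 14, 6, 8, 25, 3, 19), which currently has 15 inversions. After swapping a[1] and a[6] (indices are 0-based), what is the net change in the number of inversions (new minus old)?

-5

Positions 1 and 6 hold 10 and 3; after swapping, the array is [15, 3, 14, 6, 8, 25, 10, 19].
Count, for each position, how many later elements it exceeds:
15: 5
3: 0
14: 3
6: 0
8: 0
25: 2
10: 0
19: 0
Sum: 5 + 0 + 3 + 0 + 0 + 2 + 0 + 0 = 10
Change: 10 − 15 = -5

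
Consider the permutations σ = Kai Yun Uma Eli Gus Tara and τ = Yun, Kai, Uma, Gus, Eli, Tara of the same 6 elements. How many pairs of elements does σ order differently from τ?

Assign each item its position (1..6) in the first ordering, then rewrite the second ordering as that position sequence:
positions: Kai→1, Yun→2, Uma→3, Eli→4, Gus→5, Tara→6
second ordering as positions: [2, 1, 3, 5, 4, 6]
Discordant pairs = inversions in this position sequence.
2: 1 → 1
1: 0
3: 0
5: 4 → 1
4: 0
6: 0
Total: 1 + 0 + 0 + 1 + 0 + 0 = 2

2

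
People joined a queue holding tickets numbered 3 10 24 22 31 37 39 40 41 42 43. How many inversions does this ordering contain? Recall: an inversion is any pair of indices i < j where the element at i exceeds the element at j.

Sweep left to right; for each value list the smaller values that follow it:
3 → none → 0
10 → none → 0
24 → 22 → 1
22 → none → 0
31 → none → 0
37 → none → 0
39 → none → 0
40 → none → 0
41 → none → 0
42 → none → 0
43 → none → 0
Sum: 0 + 0 + 1 + 0 + 0 + 0 + 0 + 0 + 0 + 0 + 0 = 1

1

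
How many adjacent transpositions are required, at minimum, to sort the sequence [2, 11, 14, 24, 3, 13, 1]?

The minimum number of adjacent swaps to sort an array equals its inversion count, since every such swap removes exactly one inversion.
Count inversions — for each element, later elements that are smaller:
2: 1 → 1
11: 3, 1 → 2
14: 3, 13, 1 → 3
24: 3, 13, 1 → 3
3: 1 → 1
13: 1 → 1
1: none → 0
Total inversions: 1 + 2 + 3 + 3 + 1 + 1 + 0 = 11

11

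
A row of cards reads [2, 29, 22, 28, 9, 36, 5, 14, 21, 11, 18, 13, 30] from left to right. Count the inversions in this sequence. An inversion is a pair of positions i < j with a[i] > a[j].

Count, for each position, how many later elements it exceeds:
2 → none → 0
29 → 22, 28, 9, 5, 14, 21, 11, 18, 13 → 9
22 → 9, 5, 14, 21, 11, 18, 13 → 7
28 → 9, 5, 14, 21, 11, 18, 13 → 7
9 → 5 → 1
36 → 5, 14, 21, 11, 18, 13, 30 → 7
5 → none → 0
14 → 11, 13 → 2
21 → 11, 18, 13 → 3
11 → none → 0
18 → 13 → 1
13 → none → 0
30 → none → 0
Sum: 0 + 9 + 7 + 7 + 1 + 7 + 0 + 2 + 3 + 0 + 1 + 0 + 0 = 37

37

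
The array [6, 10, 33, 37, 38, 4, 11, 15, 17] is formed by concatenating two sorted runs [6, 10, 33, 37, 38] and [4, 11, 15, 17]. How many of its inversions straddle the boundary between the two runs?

14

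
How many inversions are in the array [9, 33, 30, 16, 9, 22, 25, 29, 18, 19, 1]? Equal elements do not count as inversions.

32

For each element, count later entries that are smaller:
9: 1
33: 9
30: 8
16: 2
9: 1
22: 3
25: 3
29: 3
18: 1
19: 1
1: 0
Sum: 1 + 9 + 8 + 2 + 1 + 3 + 3 + 3 + 1 + 1 + 0 = 32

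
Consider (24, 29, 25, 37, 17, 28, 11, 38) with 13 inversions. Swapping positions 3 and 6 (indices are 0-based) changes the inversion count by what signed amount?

-5

Positions 3 and 6 hold 37 and 11; after swapping, the array is [24, 29, 25, 11, 17, 28, 37, 38].
Count, for each position, how many later elements it exceeds:
24 → 11, 17 → 2
29 → 25, 11, 17, 28 → 4
25 → 11, 17 → 2
11 → none → 0
17 → none → 0
28 → none → 0
37 → none → 0
38 → none → 0
Sum: 2 + 4 + 2 + 0 + 0 + 0 + 0 + 0 = 8
Change: 8 − 13 = -5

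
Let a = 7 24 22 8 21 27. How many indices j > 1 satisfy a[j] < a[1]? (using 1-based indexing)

0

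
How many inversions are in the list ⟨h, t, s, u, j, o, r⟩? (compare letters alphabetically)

10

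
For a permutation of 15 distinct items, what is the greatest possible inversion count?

105

A reversed (strictly descending) arrangement makes every pair an inversion, giving C(15, 2) inversions.
C(15, 2) = 15·14/2 = 105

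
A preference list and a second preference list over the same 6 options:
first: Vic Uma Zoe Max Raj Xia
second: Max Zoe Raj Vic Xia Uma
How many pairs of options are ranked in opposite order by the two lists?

8 pairs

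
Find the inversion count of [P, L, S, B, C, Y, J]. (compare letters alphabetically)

11 inversions

Listing every pair i<j with a[i]>a[j] (using 1-based positions):
(1,2): P > L
(1,4): P > B
(1,5): P > C
(1,7): P > J
(2,4): L > B
(2,5): L > C
(2,7): L > J
(3,4): S > B
(3,5): S > C
(3,7): S > J
(6,7): Y > J
That's 11 pairs.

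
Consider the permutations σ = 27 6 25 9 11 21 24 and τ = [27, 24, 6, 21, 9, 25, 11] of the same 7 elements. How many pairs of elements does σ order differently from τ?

Assign each item its position (1..7) in the first ordering, then rewrite the second ordering as that position sequence:
positions: 27→1, 6→2, 25→3, 9→4, 11→5, 21→6, 24→7
second ordering as positions: [1, 7, 2, 6, 4, 3, 5]
Discordant pairs = inversions in this position sequence.
1: 0
7: 2, 6, 4, 3, 5 → 5
2: 0
6: 4, 3, 5 → 3
4: 3 → 1
3: 0
5: 0
Total: 0 + 5 + 0 + 3 + 1 + 0 + 0 = 9

There are 9 discordant pairs.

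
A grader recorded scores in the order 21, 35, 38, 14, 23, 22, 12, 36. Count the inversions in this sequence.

There are 15 inversions.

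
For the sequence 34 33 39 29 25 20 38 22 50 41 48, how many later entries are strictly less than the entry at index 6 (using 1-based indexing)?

The element at index 6 is 20.
Elements after it: 38, 22, 50, 41, 48
None of them are smaller than 20.

0 such elements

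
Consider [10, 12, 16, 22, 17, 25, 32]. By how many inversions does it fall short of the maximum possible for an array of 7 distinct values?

Maximum inversions for 7 distinct elements is C(7, 2) = 7·6/2 = 21.
Current inversions — for each element, count later smaller elements:
10: 0
12: 0
16: 0
22: 1
17: 0
25: 0
32: 0
Current total: 0 + 0 + 0 + 1 + 0 + 0 + 0 = 1
Shortfall: 21 − 1 = 20

20 inversions short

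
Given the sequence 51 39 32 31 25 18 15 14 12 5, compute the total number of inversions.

45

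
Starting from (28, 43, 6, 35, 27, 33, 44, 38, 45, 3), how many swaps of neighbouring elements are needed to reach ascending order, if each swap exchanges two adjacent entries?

19 adjacent swaps

Each adjacent swap fixes exactly one inversion, so the minimum swap count equals the number of inversions.
Count inversions — for each element, later elements that are smaller:
28: 6, 27, 3 → 3
43: 6, 35, 27, 33, 38, 3 → 6
6: 3 → 1
35: 27, 33, 3 → 3
27: 3 → 1
33: 3 → 1
44: 38, 3 → 2
38: 3 → 1
45: 3 → 1
3: none → 0
Total inversions: 3 + 6 + 1 + 3 + 1 + 1 + 2 + 1 + 1 + 0 = 19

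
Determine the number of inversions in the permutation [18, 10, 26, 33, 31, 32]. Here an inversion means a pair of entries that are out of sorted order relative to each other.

There are 3 inversions.

Count, for each position, how many later elements it exceeds:
18 → 10 → 1
10 → none → 0
26 → none → 0
33 → 31, 32 → 2
31 → none → 0
32 → none → 0
Sum: 1 + 0 + 0 + 2 + 0 + 0 = 3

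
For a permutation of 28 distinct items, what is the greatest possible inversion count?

The maximum occurs when the array is in strictly decreasing order: every one of the C(28, 2) pairs is inverted.
C(28, 2) = 28·27/2 = 378

There are 378 inversions.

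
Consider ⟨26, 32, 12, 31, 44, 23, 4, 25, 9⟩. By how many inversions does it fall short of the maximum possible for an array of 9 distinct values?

Maximum inversions for 9 distinct elements is C(9, 2) = 9·8/2 = 36.
Current inversions — for each element, count later smaller elements:
26: 5
32: 6
12: 2
31: 4
44: 4
23: 2
4: 0
25: 1
9: 0
Current total: 5 + 6 + 2 + 4 + 4 + 2 + 0 + 1 + 0 = 24
Shortfall: 36 − 24 = 12

12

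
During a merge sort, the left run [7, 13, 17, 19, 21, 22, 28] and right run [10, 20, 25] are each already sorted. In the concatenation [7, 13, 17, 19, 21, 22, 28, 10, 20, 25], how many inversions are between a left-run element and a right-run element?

There are 10 cross-inversions.

Take each right-half value and tally the left-half values above it:
r = 10: 13, 17, 19, 21, 22, 28 → 6
r = 20: 21, 22, 28 → 3
r = 25: 28 → 1
Cross-inversions: 6 + 3 + 1 = 10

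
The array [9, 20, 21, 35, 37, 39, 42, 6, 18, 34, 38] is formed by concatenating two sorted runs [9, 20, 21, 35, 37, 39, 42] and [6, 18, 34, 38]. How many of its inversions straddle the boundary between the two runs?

19

For each element r of the right run, count left-run elements greater than r:
r = 6: 9, 20, 21, 35, 37, 39, 42 → 7
r = 18: 20, 21, 35, 37, 39, 42 → 6
r = 34: 35, 37, 39, 42 → 4
r = 38: 39, 42 → 2
Cross-inversions: 7 + 6 + 4 + 2 = 19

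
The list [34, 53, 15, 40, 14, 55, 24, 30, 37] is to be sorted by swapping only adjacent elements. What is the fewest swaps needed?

Minimum adjacent swaps = number of inversions (each swap of adjacent out-of-order elements removes one inversion and no swap can remove more).
Count inversions — for each element, later elements that are smaller:
34: 15, 14, 24, 30 → 4
53: 15, 40, 14, 24, 30, 37 → 6
15: 14 → 1
40: 14, 24, 30, 37 → 4
14: none → 0
55: 24, 30, 37 → 3
24: none → 0
30: none → 0
37: none → 0
Total inversions: 4 + 6 + 1 + 4 + 0 + 3 + 0 + 0 + 0 = 18

18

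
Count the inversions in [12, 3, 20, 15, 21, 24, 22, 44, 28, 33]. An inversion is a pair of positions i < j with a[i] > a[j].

5

For each element, count later entries that are smaller:
12: 1
3: 0
20: 1
15: 0
21: 0
24: 1
22: 0
44: 2
28: 0
33: 0
Sum: 1 + 0 + 1 + 0 + 0 + 1 + 0 + 2 + 0 + 0 = 5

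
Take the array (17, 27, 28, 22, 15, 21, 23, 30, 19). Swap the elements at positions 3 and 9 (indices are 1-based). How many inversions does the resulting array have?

10

Positions 3 and 9 hold 28 and 19; after swapping, the array is [17, 27, 19, 22, 15, 21, 23, 30, 28].
Sweep left to right; for each value list the smaller values that follow it:
17 → 15 → 1
27 → 19, 22, 15, 21, 23 → 5
19 → 15 → 1
22 → 15, 21 → 2
15 → none → 0
21 → none → 0
23 → none → 0
30 → 28 → 1
28 → none → 0
Sum: 1 + 5 + 1 + 2 + 0 + 0 + 0 + 1 + 0 = 10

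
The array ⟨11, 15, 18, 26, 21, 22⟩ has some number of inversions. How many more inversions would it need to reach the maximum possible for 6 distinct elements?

13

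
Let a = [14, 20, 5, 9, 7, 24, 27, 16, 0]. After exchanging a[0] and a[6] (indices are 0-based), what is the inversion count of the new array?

Inversions: 23

Positions 0 and 6 hold 14 and 27; after swapping, the array is [27, 20, 5, 9, 7, 24, 14, 16, 0].
Count, for each position, how many later elements it exceeds:
27 → 20, 5, 9, 7, 24, 14, 16, 0 → 8
20 → 5, 9, 7, 14, 16, 0 → 6
5 → 0 → 1
9 → 7, 0 → 2
7 → 0 → 1
24 → 14, 16, 0 → 3
14 → 0 → 1
16 → 0 → 1
0 → none → 0
Sum: 8 + 6 + 1 + 2 + 1 + 3 + 1 + 1 + 0 = 23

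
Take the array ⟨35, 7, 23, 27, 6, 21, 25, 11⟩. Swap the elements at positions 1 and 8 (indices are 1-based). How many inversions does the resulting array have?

8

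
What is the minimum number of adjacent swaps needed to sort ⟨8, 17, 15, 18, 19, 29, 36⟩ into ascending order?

1

Each adjacent swap fixes exactly one inversion, so the minimum swap count equals the number of inversions.
Count inversions — for each element, later elements that are smaller:
8: none → 0
17: 15 → 1
15: none → 0
18: none → 0
19: none → 0
29: none → 0
36: none → 0
Total inversions: 0 + 1 + 0 + 0 + 0 + 0 + 0 = 1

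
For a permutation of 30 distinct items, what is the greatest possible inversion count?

Inversions: 435

A reversed (strictly descending) arrangement makes every pair an inversion, giving C(30, 2) inversions.
C(30, 2) = 30·29/2 = 435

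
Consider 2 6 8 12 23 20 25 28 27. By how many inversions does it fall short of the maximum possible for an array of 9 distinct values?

Maximum inversions for 9 distinct elements is C(9, 2) = 9·8/2 = 36.
Current inversions — for each element, count later smaller elements:
2: 0
6: 0
8: 0
12: 0
23: 1
20: 0
25: 0
28: 1
27: 0
Current total: 0 + 0 + 0 + 0 + 1 + 0 + 0 + 1 + 0 = 2
Shortfall: 36 − 2 = 34

34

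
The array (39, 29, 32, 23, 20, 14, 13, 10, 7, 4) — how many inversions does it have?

Sweep left to right; for each value list the smaller values that follow it:
39 → 29, 32, 23, 20, 14, 13, 10, 7, 4 → 9
29 → 23, 20, 14, 13, 10, 7, 4 → 7
32 → 23, 20, 14, 13, 10, 7, 4 → 7
23 → 20, 14, 13, 10, 7, 4 → 6
20 → 14, 13, 10, 7, 4 → 5
14 → 13, 10, 7, 4 → 4
13 → 10, 7, 4 → 3
10 → 7, 4 → 2
7 → 4 → 1
4 → none → 0
Sum: 9 + 7 + 7 + 6 + 5 + 4 + 3 + 2 + 1 + 0 = 44

44 inversions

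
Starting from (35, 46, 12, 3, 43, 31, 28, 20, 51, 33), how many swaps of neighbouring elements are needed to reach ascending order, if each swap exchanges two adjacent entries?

Swaps: 22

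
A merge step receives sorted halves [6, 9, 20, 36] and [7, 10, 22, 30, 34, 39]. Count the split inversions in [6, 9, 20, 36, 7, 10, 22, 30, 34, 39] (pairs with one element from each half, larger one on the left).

Cross-inversions: 8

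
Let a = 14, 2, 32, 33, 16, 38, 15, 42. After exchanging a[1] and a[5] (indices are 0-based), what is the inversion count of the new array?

14 inversions

Positions 1 and 5 hold 2 and 38; after swapping, the array is [14, 38, 32, 33, 16, 2, 15, 42].
Count, for each position, how many later elements it exceeds:
14: 1
38: 5
32: 3
33: 3
16: 2
2: 0
15: 0
42: 0
Sum: 1 + 5 + 3 + 3 + 2 + 0 + 0 + 0 = 14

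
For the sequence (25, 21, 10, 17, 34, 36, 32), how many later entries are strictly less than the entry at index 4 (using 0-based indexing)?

1 such element

The element at index 4 is 34.
Elements after it: 36, 32
Those smaller than 34: 32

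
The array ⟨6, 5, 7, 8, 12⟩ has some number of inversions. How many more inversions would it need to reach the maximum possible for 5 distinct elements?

Maximum inversions for 5 distinct elements is C(5, 2) = 5·4/2 = 10.
Current inversions — for each element, count later smaller elements:
6: 1
5: 0
7: 0
8: 0
12: 0
Current total: 1 + 0 + 0 + 0 + 0 = 1
Shortfall: 10 − 1 = 9

9 inversions short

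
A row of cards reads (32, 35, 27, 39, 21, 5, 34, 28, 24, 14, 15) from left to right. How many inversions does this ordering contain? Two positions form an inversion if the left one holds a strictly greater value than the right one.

Element-by-element contributions:
32: 7
35: 8
27: 5
39: 7
21: 3
5: 0
34: 4
28: 3
24: 2
14: 0
15: 0
Sum: 7 + 8 + 5 + 7 + 3 + 0 + 4 + 3 + 2 + 0 + 0 = 39

39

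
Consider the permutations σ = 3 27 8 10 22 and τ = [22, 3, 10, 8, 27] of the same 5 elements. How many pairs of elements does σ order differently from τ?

7 discordant pairs

Assign each item its position (1..5) in the first ordering, then rewrite the second ordering as that position sequence:
positions: 3→1, 27→2, 8→3, 10→4, 22→5
second ordering as positions: [5, 1, 4, 3, 2]
Discordant pairs = inversions in this position sequence.
5: 1, 4, 3, 2 → 4
1: 0
4: 3, 2 → 2
3: 2 → 1
2: 0
Total: 4 + 0 + 2 + 1 + 0 = 7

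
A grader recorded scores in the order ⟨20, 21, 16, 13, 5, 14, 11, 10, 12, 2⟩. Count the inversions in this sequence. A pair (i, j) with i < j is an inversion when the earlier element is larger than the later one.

37

Sweep left to right; for each value list the smaller values that follow it:
20 → 16, 13, 5, 14, 11, 10, 12, 2 → 8
21 → 16, 13, 5, 14, 11, 10, 12, 2 → 8
16 → 13, 5, 14, 11, 10, 12, 2 → 7
13 → 5, 11, 10, 12, 2 → 5
5 → 2 → 1
14 → 11, 10, 12, 2 → 4
11 → 10, 2 → 2
10 → 2 → 1
12 → 2 → 1
2 → none → 0
Sum: 8 + 8 + 7 + 5 + 1 + 4 + 2 + 1 + 1 + 0 = 37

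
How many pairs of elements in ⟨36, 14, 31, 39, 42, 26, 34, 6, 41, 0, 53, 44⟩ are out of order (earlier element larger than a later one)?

27

For each element, count later entries that are smaller:
36: 6
14: 2
31: 3
39: 4
42: 5
26: 2
34: 2
6: 1
41: 1
0: 0
53: 1
44: 0
Sum: 6 + 2 + 3 + 4 + 5 + 2 + 2 + 1 + 1 + 0 + 1 + 0 = 27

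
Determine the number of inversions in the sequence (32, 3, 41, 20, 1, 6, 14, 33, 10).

19 inversions

Sweep left to right; for each value list the smaller values that follow it:
32 → 3, 20, 1, 6, 14, 10 → 6
3 → 1 → 1
41 → 20, 1, 6, 14, 33, 10 → 6
20 → 1, 6, 14, 10 → 4
1 → none → 0
6 → none → 0
14 → 10 → 1
33 → 10 → 1
10 → none → 0
Sum: 6 + 1 + 6 + 4 + 0 + 0 + 1 + 1 + 0 = 19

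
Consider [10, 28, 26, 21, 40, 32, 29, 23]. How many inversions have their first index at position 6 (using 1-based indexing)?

The element at index 6 is 32.
Elements after it: 29, 23
Those smaller than 32: 29, 23

2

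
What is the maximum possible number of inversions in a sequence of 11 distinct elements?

55 inversions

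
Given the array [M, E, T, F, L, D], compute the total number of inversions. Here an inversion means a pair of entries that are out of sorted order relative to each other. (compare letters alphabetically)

Out-of-order pairs: 10

Count, for each position, how many later elements it exceeds:
M → E, F, L, D → 4
E → D → 1
T → F, L, D → 3
F → D → 1
L → D → 1
D → none → 0
Sum: 4 + 1 + 3 + 1 + 1 + 0 = 10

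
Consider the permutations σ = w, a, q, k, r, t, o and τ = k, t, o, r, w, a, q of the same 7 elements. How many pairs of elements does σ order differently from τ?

Discordant pairs: 14

Assign each item its position (1..7) in the first ordering, then rewrite the second ordering as that position sequence:
positions: w→1, a→2, q→3, k→4, r→5, t→6, o→7
second ordering as positions: [4, 6, 7, 5, 1, 2, 3]
Discordant pairs = inversions in this position sequence.
4: 1, 2, 3 → 3
6: 5, 1, 2, 3 → 4
7: 5, 1, 2, 3 → 4
5: 1, 2, 3 → 3
1: 0
2: 0
3: 0
Total: 3 + 4 + 4 + 3 + 0 + 0 + 0 = 14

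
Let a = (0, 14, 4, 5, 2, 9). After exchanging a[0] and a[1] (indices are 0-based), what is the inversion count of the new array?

Inversions: 7

Positions 0 and 1 hold 0 and 14; after swapping, the array is [14, 0, 4, 5, 2, 9].
Sweep left to right; for each value list the smaller values that follow it:
14 → 0, 4, 5, 2, 9 → 5
0 → none → 0
4 → 2 → 1
5 → 2 → 1
2 → none → 0
9 → none → 0
Sum: 5 + 0 + 1 + 1 + 0 + 0 = 7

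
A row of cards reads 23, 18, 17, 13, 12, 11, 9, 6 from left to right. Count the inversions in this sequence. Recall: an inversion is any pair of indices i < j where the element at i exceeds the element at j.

Count, for each position, how many later elements it exceeds:
23: 7
18: 6
17: 5
13: 4
12: 3
11: 2
9: 1
6: 0
Sum: 7 + 6 + 5 + 4 + 3 + 2 + 1 + 0 = 28

28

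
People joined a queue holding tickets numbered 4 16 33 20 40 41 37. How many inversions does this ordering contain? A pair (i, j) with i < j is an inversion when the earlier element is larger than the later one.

Count, for each position, how many later elements it exceeds:
4: 0
16: 0
33: 1
20: 0
40: 1
41: 1
37: 0
Sum: 0 + 0 + 1 + 0 + 1 + 1 + 0 = 3

Out-of-order pairs: 3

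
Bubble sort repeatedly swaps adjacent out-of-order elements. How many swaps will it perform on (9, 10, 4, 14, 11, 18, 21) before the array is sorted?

The minimum number of adjacent swaps to sort an array equals its inversion count, since every such swap removes exactly one inversion.
Count inversions — for each element, later elements that are smaller:
9: 4 → 1
10: 4 → 1
4: none → 0
14: 11 → 1
11: none → 0
18: none → 0
21: none → 0
Total inversions: 1 + 1 + 0 + 1 + 0 + 0 + 0 = 3

3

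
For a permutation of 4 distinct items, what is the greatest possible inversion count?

The maximum occurs when the array is in strictly decreasing order: every one of the C(4, 2) pairs is inverted.
C(4, 2) = 4·3/2 = 6

6 inversions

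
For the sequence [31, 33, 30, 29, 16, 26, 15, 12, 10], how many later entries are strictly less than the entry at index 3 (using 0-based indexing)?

The element at index 3 is 29.
Elements after it: 16, 26, 15, 12, 10
Those smaller than 29: 16, 26, 15, 12, 10

5 such elements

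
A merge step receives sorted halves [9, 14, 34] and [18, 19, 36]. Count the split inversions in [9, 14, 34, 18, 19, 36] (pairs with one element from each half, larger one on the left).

2 cross-inversions

Count, for every r in R, how many entries of L exceed r:
r = 18: 34 → 1
r = 19: 34 → 1
r = 36: none → 0
Cross-inversions: 1 + 1 + 0 = 2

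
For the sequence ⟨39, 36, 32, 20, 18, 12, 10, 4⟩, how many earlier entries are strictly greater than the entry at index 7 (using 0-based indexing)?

7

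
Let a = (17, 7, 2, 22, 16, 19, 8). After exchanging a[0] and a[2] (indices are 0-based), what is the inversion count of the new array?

7

Positions 0 and 2 hold 17 and 2; after swapping, the array is [2, 7, 17, 22, 16, 19, 8].
Sweep left to right; for each value list the smaller values that follow it:
2: 0
7: 0
17: 2
22: 3
16: 1
19: 1
8: 0
Sum: 0 + 0 + 2 + 3 + 1 + 1 + 0 = 7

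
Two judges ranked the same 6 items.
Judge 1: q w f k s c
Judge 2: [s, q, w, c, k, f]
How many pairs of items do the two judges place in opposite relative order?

There are 7 discordant pairs.

Assign each item its position (1..6) in the first ordering, then rewrite the second ordering as that position sequence:
positions: q→1, w→2, f→3, k→4, s→5, c→6
second ordering as positions: [5, 1, 2, 6, 4, 3]
Discordant pairs = inversions in this position sequence.
5: 1, 2, 4, 3 → 4
1: 0
2: 0
6: 4, 3 → 2
4: 3 → 1
3: 0
Total: 4 + 0 + 0 + 2 + 1 + 0 = 7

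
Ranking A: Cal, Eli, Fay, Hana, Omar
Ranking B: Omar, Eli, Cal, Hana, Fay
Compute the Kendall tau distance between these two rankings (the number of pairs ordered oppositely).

6 discordant pairs

Assign each item its position (1..5) in the first ordering, then rewrite the second ordering as that position sequence:
positions: Cal→1, Eli→2, Fay→3, Hana→4, Omar→5
second ordering as positions: [5, 2, 1, 4, 3]
Discordant pairs = inversions in this position sequence.
5: 2, 1, 4, 3 → 4
2: 1 → 1
1: 0
4: 3 → 1
3: 0
Total: 4 + 1 + 0 + 1 + 0 = 6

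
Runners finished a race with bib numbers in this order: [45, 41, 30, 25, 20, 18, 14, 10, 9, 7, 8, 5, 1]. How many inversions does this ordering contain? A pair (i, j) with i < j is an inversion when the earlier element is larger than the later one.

For each element, count later entries that are smaller:
45: 12
41: 11
30: 10
25: 9
20: 8
18: 7
14: 6
10: 5
9: 4
7: 2
8: 2
5: 1
1: 0
Sum: 12 + 11 + 10 + 9 + 8 + 7 + 6 + 5 + 4 + 2 + 2 + 1 + 0 = 77

77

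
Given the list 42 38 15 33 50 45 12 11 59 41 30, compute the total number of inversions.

For each element, count later entries that are smaller:
42: 7
38: 5
15: 2
33: 3
50: 5
45: 4
12: 1
11: 0
59: 2
41: 1
30: 0
Sum: 7 + 5 + 2 + 3 + 5 + 4 + 1 + 0 + 2 + 1 + 0 = 30

There are 30 inversions.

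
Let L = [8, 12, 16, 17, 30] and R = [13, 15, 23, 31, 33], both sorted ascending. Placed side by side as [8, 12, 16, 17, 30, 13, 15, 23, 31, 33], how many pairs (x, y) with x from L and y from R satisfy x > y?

Take each right-half value and tally the left-half values above it:
r = 13: 16, 17, 30 → 3
r = 15: 16, 17, 30 → 3
r = 23: 30 → 1
r = 31: none → 0
r = 33: none → 0
Cross-inversions: 3 + 3 + 1 + 0 + 0 = 7

7 cross-inversions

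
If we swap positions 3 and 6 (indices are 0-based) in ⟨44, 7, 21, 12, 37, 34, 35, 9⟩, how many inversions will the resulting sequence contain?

18

Positions 3 and 6 hold 12 and 35; after swapping, the array is [44, 7, 21, 35, 37, 34, 12, 9].
Element-by-element contributions:
44: 7
7: 0
21: 2
35: 3
37: 3
34: 2
12: 1
9: 0
Sum: 7 + 0 + 2 + 3 + 3 + 2 + 1 + 0 = 18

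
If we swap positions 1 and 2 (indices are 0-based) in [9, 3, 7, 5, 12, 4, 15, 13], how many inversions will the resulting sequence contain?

10

Positions 1 and 2 hold 3 and 7; after swapping, the array is [9, 7, 3, 5, 12, 4, 15, 13].
Count, for each position, how many later elements it exceeds:
9 → 7, 3, 5, 4 → 4
7 → 3, 5, 4 → 3
3 → none → 0
5 → 4 → 1
12 → 4 → 1
4 → none → 0
15 → 13 → 1
13 → none → 0
Sum: 4 + 3 + 0 + 1 + 1 + 0 + 1 + 0 = 10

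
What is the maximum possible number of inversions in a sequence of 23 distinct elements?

253 inversions

A reversed (strictly descending) arrangement makes every pair an inversion, giving C(23, 2) inversions.
C(23, 2) = 23·22/2 = 253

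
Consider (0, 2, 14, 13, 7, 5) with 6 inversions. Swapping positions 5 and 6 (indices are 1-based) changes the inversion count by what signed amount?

Positions 5 and 6 hold 7 and 5; after swapping, the array is [0, 2, 14, 13, 5, 7].
For each element, count later entries that are smaller:
0: 0
2: 0
14: 3
13: 2
5: 0
7: 0
Sum: 0 + 0 + 3 + 2 + 0 + 0 = 5
Change: 5 − 6 = -1

-1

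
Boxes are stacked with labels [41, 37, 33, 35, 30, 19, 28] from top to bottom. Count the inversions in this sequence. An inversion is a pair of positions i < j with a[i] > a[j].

There are 19 inversions.

Count, for each position, how many later elements it exceeds:
41 → 37, 33, 35, 30, 19, 28 → 6
37 → 33, 35, 30, 19, 28 → 5
33 → 30, 19, 28 → 3
35 → 30, 19, 28 → 3
30 → 19, 28 → 2
19 → none → 0
28 → none → 0
Sum: 6 + 5 + 3 + 3 + 2 + 0 + 0 = 19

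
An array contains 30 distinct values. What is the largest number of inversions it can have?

435 inversions

The maximum occurs when the array is in strictly decreasing order: every one of the C(30, 2) pairs is inverted.
C(30, 2) = 30·29/2 = 435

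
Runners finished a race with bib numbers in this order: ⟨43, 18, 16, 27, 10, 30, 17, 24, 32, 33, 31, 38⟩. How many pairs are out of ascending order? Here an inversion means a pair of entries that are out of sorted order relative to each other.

22

Element-by-element contributions:
43 → 18, 16, 27, 10, 30, 17, 24, 32, 33, 31, 38 → 11
18 → 16, 10, 17 → 3
16 → 10 → 1
27 → 10, 17, 24 → 3
10 → none → 0
30 → 17, 24 → 2
17 → none → 0
24 → none → 0
32 → 31 → 1
33 → 31 → 1
31 → none → 0
38 → none → 0
Sum: 11 + 3 + 1 + 3 + 0 + 2 + 0 + 0 + 1 + 1 + 0 + 0 = 22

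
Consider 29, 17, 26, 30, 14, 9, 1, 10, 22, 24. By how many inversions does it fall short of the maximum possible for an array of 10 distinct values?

Maximum inversions for 10 distinct elements is C(10, 2) = 10·9/2 = 45.
Current inversions — for each element, count later smaller elements:
29: 8
17: 4
26: 6
30: 6
14: 3
9: 1
1: 0
10: 0
22: 0
24: 0
Current total: 8 + 4 + 6 + 6 + 3 + 1 + 0 + 0 + 0 + 0 = 28
Shortfall: 45 − 28 = 17

17 inversions short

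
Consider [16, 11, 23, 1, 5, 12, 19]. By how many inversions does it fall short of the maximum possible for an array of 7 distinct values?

11

Maximum inversions for 7 distinct elements is C(7, 2) = 7·6/2 = 21.
Current inversions — for each element, count later smaller elements:
16: 4
11: 2
23: 4
1: 0
5: 0
12: 0
19: 0
Current total: 4 + 2 + 4 + 0 + 0 + 0 + 0 = 10
Shortfall: 21 − 10 = 11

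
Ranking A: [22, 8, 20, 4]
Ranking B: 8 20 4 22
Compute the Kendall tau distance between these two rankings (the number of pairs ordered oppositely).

Assign each item its position (1..4) in the first ordering, then rewrite the second ordering as that position sequence:
positions: 22→1, 8→2, 20→3, 4→4
second ordering as positions: [2, 3, 4, 1]
Discordant pairs = inversions in this position sequence.
2: 1 → 1
3: 1 → 1
4: 1 → 1
1: 0
Total: 1 + 1 + 1 + 0 = 3

3 discordant pairs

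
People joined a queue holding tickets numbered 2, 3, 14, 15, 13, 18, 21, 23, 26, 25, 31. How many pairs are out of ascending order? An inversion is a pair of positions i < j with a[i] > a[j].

3 inversions

Sweep left to right; for each value list the smaller values that follow it:
2: 0
3: 0
14: 1
15: 1
13: 0
18: 0
21: 0
23: 0
26: 1
25: 0
31: 0
Sum: 0 + 0 + 1 + 1 + 0 + 0 + 0 + 0 + 1 + 0 + 0 = 3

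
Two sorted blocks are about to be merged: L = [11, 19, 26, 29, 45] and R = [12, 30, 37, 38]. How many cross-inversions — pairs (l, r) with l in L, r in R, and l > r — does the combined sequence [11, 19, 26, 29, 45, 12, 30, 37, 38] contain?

7 cross-inversions

Take each right-half value and tally the left-half values above it:
r = 12: 19, 26, 29, 45 → 4
r = 30: 45 → 1
r = 37: 45 → 1
r = 38: 45 → 1
Cross-inversions: 4 + 1 + 1 + 1 = 7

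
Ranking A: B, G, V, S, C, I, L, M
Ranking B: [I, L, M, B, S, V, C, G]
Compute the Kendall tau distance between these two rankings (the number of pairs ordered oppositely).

Assign each item its position (1..8) in the first ordering, then rewrite the second ordering as that position sequence:
positions: B→1, G→2, V→3, S→4, C→5, I→6, L→7, M→8
second ordering as positions: [6, 7, 8, 1, 4, 3, 5, 2]
Discordant pairs = inversions in this position sequence.
6: 1, 4, 3, 5, 2 → 5
7: 1, 4, 3, 5, 2 → 5
8: 1, 4, 3, 5, 2 → 5
1: 0
4: 3, 2 → 2
3: 2 → 1
5: 2 → 1
2: 0
Total: 5 + 5 + 5 + 0 + 2 + 1 + 1 + 0 = 19

19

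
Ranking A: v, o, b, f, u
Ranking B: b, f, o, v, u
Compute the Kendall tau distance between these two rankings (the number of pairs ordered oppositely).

5

Assign each item its position (1..5) in the first ordering, then rewrite the second ordering as that position sequence:
positions: v→1, o→2, b→3, f→4, u→5
second ordering as positions: [3, 4, 2, 1, 5]
Discordant pairs = inversions in this position sequence.
3: 2, 1 → 2
4: 2, 1 → 2
2: 1 → 1
1: 0
5: 0
Total: 2 + 2 + 1 + 0 + 0 = 5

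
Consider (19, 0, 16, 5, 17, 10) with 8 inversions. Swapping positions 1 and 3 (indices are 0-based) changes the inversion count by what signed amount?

+1

Positions 1 and 3 hold 0 and 5; after swapping, the array is [19, 5, 16, 0, 17, 10].
Element-by-element contributions:
19 → 5, 16, 0, 17, 10 → 5
5 → 0 → 1
16 → 0, 10 → 2
0 → none → 0
17 → 10 → 1
10 → none → 0
Sum: 5 + 1 + 2 + 0 + 1 + 0 = 9
Change: 9 − 8 = +1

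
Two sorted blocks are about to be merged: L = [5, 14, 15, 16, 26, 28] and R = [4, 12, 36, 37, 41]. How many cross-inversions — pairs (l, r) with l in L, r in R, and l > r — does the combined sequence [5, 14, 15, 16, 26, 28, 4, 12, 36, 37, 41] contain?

Count, for every r in R, how many entries of L exceed r:
r = 4: 5, 14, 15, 16, 26, 28 → 6
r = 12: 14, 15, 16, 26, 28 → 5
r = 36: none → 0
r = 37: none → 0
r = 41: none → 0
Cross-inversions: 6 + 5 + 0 + 0 + 0 = 11

11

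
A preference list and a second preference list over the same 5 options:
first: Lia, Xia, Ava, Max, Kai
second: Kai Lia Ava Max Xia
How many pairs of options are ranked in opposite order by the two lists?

Assign each item its position (1..5) in the first ordering, then rewrite the second ordering as that position sequence:
positions: Lia→1, Xia→2, Ava→3, Max→4, Kai→5
second ordering as positions: [5, 1, 3, 4, 2]
Discordant pairs = inversions in this position sequence.
5: 1, 3, 4, 2 → 4
1: 0
3: 2 → 1
4: 2 → 1
2: 0
Total: 4 + 0 + 1 + 1 + 0 = 6

6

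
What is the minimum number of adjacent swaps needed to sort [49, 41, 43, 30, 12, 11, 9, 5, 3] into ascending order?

Each adjacent swap fixes exactly one inversion, so the minimum swap count equals the number of inversions.
Count inversions — for each element, later elements that are smaller:
49: 41, 43, 30, 12, 11, 9, 5, 3 → 8
41: 30, 12, 11, 9, 5, 3 → 6
43: 30, 12, 11, 9, 5, 3 → 6
30: 12, 11, 9, 5, 3 → 5
12: 11, 9, 5, 3 → 4
11: 9, 5, 3 → 3
9: 5, 3 → 2
5: 3 → 1
3: none → 0
Total inversions: 8 + 6 + 6 + 5 + 4 + 3 + 2 + 1 + 0 = 35

There are 35 swaps.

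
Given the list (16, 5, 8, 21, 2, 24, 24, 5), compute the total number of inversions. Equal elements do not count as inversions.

Element-by-element contributions:
16 → 5, 8, 2, 5 → 4
5 → 2 → 1
8 → 2, 5 → 2
21 → 2, 5 → 2
2 → none → 0
24 → 5 → 1
24 → 5 → 1
5 → none → 0
Sum: 4 + 1 + 2 + 2 + 0 + 1 + 1 + 0 = 11

11 inversions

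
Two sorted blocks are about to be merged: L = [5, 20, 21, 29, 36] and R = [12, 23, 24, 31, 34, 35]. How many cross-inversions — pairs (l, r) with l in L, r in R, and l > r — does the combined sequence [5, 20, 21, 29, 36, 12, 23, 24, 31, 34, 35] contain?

11 split inversions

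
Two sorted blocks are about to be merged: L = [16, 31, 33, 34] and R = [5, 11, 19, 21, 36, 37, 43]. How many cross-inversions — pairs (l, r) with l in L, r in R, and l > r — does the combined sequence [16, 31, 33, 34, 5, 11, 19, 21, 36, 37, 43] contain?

14 split inversions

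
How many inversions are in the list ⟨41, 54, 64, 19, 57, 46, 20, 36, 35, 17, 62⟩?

Inversions: 33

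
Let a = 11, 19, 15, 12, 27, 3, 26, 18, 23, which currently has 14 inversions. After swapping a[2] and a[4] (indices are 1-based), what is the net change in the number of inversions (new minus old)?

Positions 2 and 4 hold 19 and 12; after swapping, the array is [11, 12, 15, 19, 27, 3, 26, 18, 23].
For each element, count later entries that are smaller:
11 → 3 → 1
12 → 3 → 1
15 → 3 → 1
19 → 3, 18 → 2
27 → 3, 26, 18, 23 → 4
3 → none → 0
26 → 18, 23 → 2
18 → none → 0
23 → none → 0
Sum: 1 + 1 + 1 + 2 + 4 + 0 + 2 + 0 + 0 = 11
Change: 11 − 14 = -3

-3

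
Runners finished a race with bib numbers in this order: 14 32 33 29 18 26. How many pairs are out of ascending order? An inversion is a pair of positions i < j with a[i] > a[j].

Count, for each position, how many later elements it exceeds:
14 → none → 0
32 → 29, 18, 26 → 3
33 → 29, 18, 26 → 3
29 → 18, 26 → 2
18 → none → 0
26 → none → 0
Sum: 0 + 3 + 3 + 2 + 0 + 0 = 8

Out-of-order pairs: 8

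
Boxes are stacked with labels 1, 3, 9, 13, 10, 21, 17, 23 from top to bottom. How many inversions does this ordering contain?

Out-of-order pairs: 2

Count, for each position, how many later elements it exceeds:
1: 0
3: 0
9: 0
13: 1
10: 0
21: 1
17: 0
23: 0
Sum: 0 + 0 + 0 + 1 + 0 + 1 + 0 + 0 = 2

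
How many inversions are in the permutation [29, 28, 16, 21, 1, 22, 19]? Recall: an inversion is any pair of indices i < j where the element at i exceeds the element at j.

Count, for each position, how many later elements it exceeds:
29: 6
28: 5
16: 1
21: 2
1: 0
22: 1
19: 0
Sum: 6 + 5 + 1 + 2 + 0 + 1 + 0 = 15

There are 15 out-of-order pairs.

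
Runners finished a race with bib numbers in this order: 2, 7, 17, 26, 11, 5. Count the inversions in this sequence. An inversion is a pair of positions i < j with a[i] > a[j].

6

For each element, count later entries that are smaller:
2: 0
7: 1
17: 2
26: 2
11: 1
5: 0
Sum: 0 + 1 + 2 + 2 + 1 + 0 = 6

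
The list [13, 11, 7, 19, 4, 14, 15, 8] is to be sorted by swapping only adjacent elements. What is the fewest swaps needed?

Minimum adjacent swaps = number of inversions (each swap of adjacent out-of-order elements removes one inversion and no swap can remove more).
Count inversions — for each element, later elements that are smaller:
13: 11, 7, 4, 8 → 4
11: 7, 4, 8 → 3
7: 4 → 1
19: 4, 14, 15, 8 → 4
4: none → 0
14: 8 → 1
15: 8 → 1
8: none → 0
Total inversions: 4 + 3 + 1 + 4 + 0 + 1 + 1 + 0 = 14

14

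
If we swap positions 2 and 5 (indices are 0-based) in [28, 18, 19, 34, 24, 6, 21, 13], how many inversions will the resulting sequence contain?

Inversions: 17

Positions 2 and 5 hold 19 and 6; after swapping, the array is [28, 18, 6, 34, 24, 19, 21, 13].
Sweep left to right; for each value list the smaller values that follow it:
28: 6
18: 2
6: 0
34: 4
24: 3
19: 1
21: 1
13: 0
Sum: 6 + 2 + 0 + 4 + 3 + 1 + 1 + 0 = 17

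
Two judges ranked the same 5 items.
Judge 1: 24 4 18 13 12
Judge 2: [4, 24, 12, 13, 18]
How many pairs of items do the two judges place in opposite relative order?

Assign each item its position (1..5) in the first ordering, then rewrite the second ordering as that position sequence:
positions: 24→1, 4→2, 18→3, 13→4, 12→5
second ordering as positions: [2, 1, 5, 4, 3]
Discordant pairs = inversions in this position sequence.
2: 1 → 1
1: 0
5: 4, 3 → 2
4: 3 → 1
3: 0
Total: 1 + 0 + 2 + 1 + 0 = 4

4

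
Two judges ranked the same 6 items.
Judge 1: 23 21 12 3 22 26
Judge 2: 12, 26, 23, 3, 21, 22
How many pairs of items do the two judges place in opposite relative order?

7 discordant pairs

Assign each item its position (1..6) in the first ordering, then rewrite the second ordering as that position sequence:
positions: 23→1, 21→2, 12→3, 3→4, 22→5, 26→6
second ordering as positions: [3, 6, 1, 4, 2, 5]
Discordant pairs = inversions in this position sequence.
3: 1, 2 → 2
6: 1, 4, 2, 5 → 4
1: 0
4: 2 → 1
2: 0
5: 0
Total: 2 + 4 + 0 + 1 + 0 + 0 = 7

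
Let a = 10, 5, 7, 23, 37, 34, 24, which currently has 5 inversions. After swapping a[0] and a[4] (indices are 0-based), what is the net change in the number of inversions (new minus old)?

+3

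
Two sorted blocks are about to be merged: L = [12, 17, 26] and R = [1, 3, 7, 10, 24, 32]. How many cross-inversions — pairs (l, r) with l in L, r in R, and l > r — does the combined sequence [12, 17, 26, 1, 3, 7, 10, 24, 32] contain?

There are 13 split inversions.

For each element r of the right run, count left-run elements greater than r:
r = 1: 12, 17, 26 → 3
r = 3: 12, 17, 26 → 3
r = 7: 12, 17, 26 → 3
r = 10: 12, 17, 26 → 3
r = 24: 26 → 1
r = 32: none → 0
Cross-inversions: 3 + 3 + 3 + 3 + 1 + 0 = 13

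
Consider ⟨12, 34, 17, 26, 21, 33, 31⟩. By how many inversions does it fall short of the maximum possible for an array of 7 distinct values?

Maximum inversions for 7 distinct elements is C(7, 2) = 7·6/2 = 21.
Current inversions — for each element, count later smaller elements:
12: 0
34: 5
17: 0
26: 1
21: 0
33: 1
31: 0
Current total: 0 + 5 + 0 + 1 + 0 + 1 + 0 = 7
Shortfall: 21 − 7 = 14

14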